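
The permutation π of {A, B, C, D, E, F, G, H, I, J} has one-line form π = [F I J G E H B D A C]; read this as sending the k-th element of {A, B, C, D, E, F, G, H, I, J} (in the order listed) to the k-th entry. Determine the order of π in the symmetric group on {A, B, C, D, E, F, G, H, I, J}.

Writing π as disjoint cycles, the cycle lengths are 7, 2, 1.
Since disjoint cycles commute, ord(π) = lcm(7, 2) = 14.

14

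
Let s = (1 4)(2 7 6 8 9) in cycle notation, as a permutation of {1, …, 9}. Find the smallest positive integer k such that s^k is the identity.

10

The cycle type of s is (5, 2, 1, 1).
The order of s is the least common multiple of its cycle lengths: lcm(5, 2) = 10.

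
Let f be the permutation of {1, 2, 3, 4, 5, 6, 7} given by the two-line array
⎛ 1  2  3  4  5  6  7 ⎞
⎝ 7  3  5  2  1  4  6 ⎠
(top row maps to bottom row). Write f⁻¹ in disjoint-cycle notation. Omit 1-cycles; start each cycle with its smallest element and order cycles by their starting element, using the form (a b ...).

First write f in disjoint cycles: (1 7 6 4 2 3 5).
Reversing each cycle (and rotating so the smallest element leads) gives f⁻¹ = (1 5 3 2 4 6 7).

(1 5 3 2 4 6 7)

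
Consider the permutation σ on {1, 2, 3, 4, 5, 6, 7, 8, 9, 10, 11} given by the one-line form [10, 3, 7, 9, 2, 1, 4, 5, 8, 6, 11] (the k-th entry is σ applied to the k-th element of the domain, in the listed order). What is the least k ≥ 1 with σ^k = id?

21

Decomposing into disjoint cycles gives cycle lengths 7, 3, 1.
The order of σ is the least common multiple of its cycle lengths: lcm(7, 3) = 21.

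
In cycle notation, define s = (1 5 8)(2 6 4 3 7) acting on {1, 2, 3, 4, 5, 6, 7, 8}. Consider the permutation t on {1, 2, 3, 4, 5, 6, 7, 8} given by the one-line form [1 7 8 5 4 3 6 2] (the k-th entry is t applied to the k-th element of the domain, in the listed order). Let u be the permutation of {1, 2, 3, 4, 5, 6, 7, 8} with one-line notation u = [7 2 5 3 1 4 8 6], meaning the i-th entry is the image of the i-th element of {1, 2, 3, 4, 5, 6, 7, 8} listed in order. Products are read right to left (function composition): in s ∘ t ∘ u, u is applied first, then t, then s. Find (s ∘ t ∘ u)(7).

6

Apply the permutations in order: u(7) = 8, then t(8) = 2, then s(2) = 6. So (s ∘ t ∘ u)(7) = 6.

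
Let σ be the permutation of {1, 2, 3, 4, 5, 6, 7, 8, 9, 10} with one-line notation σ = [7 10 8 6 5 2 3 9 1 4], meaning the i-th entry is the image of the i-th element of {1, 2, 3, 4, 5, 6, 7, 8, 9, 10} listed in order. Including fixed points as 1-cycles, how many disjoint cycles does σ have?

The cycle decomposition is (1 7 3 8 9)(2 10 4 6)(5), which has 3 cycles (counting 1-cycles).

3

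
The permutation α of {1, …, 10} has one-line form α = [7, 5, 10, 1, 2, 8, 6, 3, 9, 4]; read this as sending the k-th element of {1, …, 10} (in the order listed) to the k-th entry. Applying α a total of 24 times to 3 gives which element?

1

Tracing 3 → 10 → … returns to 3 after 7 steps, so 3 lies in a 7-cycle (1 7 6 8 3 10 4).
On a 7-cycle, α^7 is the identity, so α^24 = α^3 there (24 ≡ 3 mod 7).
Advancing 3 steps from 3: 3 → 10 → 4 → 1.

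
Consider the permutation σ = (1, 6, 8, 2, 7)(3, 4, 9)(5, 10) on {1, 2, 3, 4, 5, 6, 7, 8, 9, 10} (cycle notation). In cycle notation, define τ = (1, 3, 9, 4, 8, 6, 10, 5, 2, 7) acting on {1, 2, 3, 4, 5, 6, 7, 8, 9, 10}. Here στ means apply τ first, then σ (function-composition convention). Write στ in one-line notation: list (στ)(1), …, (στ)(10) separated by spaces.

(στ)(x) = σ(τ(x)). Computing each image: σ(τ(1)) = σ(3) = 4, σ(τ(2)) = σ(7) = 1, σ(τ(3)) = σ(9) = 3, σ(τ(4)) = σ(8) = 2, σ(τ(5)) = σ(2) = 7, σ(τ(6)) = σ(10) = 5, σ(τ(7)) = σ(1) = 6, σ(τ(8)) = σ(6) = 8, σ(τ(9)) = σ(4) = 9, σ(τ(10)) = σ(5) = 10.
Hence στ = [4 1 3 2 7 5 6 8 9 10].

4 1 3 2 7 5 6 8 9 10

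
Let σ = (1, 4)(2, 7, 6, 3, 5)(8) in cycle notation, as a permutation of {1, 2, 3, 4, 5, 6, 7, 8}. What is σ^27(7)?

7 lies in the 5-cycle (2, 7, 6, 3, 5).
Powers repeat with period 5 on this cycle, and 27 mod 5 = 2, so σ^27(7) = σ^2(7).
Stepping 2 places around the cycle: 7 → 6 → 3.

3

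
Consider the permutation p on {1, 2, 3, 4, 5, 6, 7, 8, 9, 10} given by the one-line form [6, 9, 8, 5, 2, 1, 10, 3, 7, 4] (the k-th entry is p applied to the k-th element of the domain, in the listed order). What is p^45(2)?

Tracing 2 → 9 → … returns to 2 after 6 steps, so 2 lies in a 6-cycle (2, 9, 7, 10, 4, 5).
Since the cycle has length 6, p^45 acts on it the same as p^3 (45 mod 6 = 3).
Advancing 3 steps from 2: 2 → 9 → 7 → 10.

10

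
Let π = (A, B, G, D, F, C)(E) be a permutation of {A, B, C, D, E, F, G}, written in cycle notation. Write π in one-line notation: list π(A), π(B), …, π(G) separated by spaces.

Each element maps to the next entry in its cycle (wrapping to the front): A↦B, B↦G, C↦A, D↦F, E↦E, F↦C, G↦D.
So the one-line form is B G A F E C D.

B G A F E C D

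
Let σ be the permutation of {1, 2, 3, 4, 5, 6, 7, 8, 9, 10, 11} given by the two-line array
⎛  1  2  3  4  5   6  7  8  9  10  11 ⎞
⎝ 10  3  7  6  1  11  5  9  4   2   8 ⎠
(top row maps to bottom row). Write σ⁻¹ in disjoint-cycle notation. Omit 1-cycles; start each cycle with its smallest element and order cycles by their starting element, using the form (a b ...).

The cycle decomposition of σ is (1 10 2 3 7 5)(4 6 11 8 9).
Reversing each cycle (and rotating so the smallest element leads) gives σ⁻¹ = (1 5 7 3 2 10)(4 9 8 11 6).

(1 5 7 3 2 10)(4 9 8 11 6)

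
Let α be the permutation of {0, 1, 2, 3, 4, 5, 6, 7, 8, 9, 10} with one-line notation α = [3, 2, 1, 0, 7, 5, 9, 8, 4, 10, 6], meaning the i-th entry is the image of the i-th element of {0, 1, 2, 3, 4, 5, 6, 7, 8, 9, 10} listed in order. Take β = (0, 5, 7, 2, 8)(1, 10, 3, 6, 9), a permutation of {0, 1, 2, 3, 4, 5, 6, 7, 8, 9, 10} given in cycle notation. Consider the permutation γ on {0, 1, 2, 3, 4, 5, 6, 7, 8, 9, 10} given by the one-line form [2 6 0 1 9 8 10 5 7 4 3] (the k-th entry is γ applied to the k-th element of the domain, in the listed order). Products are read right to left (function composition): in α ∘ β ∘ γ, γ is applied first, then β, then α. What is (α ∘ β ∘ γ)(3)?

Apply the permutations in order: γ(3) = 1, then β(1) = 10, then α(10) = 6. So (α ∘ β ∘ γ)(3) = 6.

6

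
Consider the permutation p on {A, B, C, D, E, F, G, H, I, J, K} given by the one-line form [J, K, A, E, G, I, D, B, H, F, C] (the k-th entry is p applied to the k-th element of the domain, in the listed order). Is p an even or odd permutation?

In disjoint-cycle form the cycle lengths are 8, 3.
A cycle of length ℓ contributes ℓ−1 transpositions, so p is a product of 7 + 2 = 9 transpositions — odd.

odd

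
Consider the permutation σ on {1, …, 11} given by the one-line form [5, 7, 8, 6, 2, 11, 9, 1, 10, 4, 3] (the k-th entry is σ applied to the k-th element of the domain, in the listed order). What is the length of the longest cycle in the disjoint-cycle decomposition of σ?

11

Decomposing into disjoint cycles gives (1 5 2 7 9 10 4 6 11 3 8); the longest has length 11.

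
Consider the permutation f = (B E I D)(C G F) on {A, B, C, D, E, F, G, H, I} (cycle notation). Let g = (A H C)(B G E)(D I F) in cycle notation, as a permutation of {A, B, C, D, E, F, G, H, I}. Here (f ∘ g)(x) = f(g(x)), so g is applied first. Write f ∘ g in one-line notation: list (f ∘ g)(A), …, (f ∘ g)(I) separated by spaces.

(f ∘ g)(x) = f(g(x)). Computing each image: f(g(A)) = f(H) = H, f(g(B)) = f(G) = F, f(g(C)) = f(A) = A, f(g(D)) = f(I) = D, f(g(E)) = f(B) = E, f(g(F)) = f(D) = B, f(g(G)) = f(E) = I, f(g(H)) = f(C) = G, f(g(I)) = f(F) = C.
Hence f ∘ g = [H F A D E B I G C].

H F A D E B I G C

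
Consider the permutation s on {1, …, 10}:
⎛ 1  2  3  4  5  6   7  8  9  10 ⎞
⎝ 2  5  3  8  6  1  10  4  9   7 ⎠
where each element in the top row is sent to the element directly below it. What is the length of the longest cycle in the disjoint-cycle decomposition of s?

4

Decomposing into disjoint cycles gives (1 2 5 6)(4 8)(7 10); the longest has length 4.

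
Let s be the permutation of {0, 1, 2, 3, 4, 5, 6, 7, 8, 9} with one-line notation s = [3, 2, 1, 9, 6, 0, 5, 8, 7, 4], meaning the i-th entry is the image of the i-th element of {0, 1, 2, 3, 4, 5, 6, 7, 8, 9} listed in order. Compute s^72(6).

6

Tracing 6 → 5 → … returns to 6 after 6 steps, so 6 lies in a 6-cycle (0 3 9 4 6 5).
Since the cycle has length 6, s^72 acts on it the same as s^0 (72 mod 6 = 0).
So s^72(6) = 6.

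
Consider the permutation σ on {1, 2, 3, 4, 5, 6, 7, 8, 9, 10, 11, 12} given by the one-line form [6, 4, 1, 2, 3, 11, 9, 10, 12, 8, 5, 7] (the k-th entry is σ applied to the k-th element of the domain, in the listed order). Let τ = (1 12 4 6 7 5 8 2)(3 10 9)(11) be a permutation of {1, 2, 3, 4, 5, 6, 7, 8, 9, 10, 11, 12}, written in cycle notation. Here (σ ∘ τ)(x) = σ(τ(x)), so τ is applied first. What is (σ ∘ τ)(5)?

10

τ(5) = 8, then σ(8) = 10; composing gives (σ ∘ τ)(5) = 10.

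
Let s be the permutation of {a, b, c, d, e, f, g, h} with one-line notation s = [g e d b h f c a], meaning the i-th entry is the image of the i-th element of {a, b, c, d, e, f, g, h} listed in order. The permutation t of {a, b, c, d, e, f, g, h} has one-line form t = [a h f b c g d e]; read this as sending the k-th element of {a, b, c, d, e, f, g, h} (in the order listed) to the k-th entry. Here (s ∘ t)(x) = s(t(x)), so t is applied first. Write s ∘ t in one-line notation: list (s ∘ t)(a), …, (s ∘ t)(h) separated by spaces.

(s ∘ t)(x) = s(t(x)). Computing each image: s(t(a)) = s(a) = g, s(t(b)) = s(h) = a, s(t(c)) = s(f) = f, s(t(d)) = s(b) = e, s(t(e)) = s(c) = d, s(t(f)) = s(g) = c, s(t(g)) = s(d) = b, s(t(h)) = s(e) = h.
Hence s ∘ t = [g a f e d c b h].

g a f e d c b h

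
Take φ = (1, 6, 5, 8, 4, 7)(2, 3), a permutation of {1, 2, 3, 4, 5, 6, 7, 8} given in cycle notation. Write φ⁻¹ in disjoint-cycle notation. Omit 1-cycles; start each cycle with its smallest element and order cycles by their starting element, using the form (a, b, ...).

The inverse reverses each cycle.
After reversing and putting each cycle's least element first, φ⁻¹ = (1, 7, 4, 8, 5, 6)(2, 3).

(1, 7, 4, 8, 5, 6)(2, 3)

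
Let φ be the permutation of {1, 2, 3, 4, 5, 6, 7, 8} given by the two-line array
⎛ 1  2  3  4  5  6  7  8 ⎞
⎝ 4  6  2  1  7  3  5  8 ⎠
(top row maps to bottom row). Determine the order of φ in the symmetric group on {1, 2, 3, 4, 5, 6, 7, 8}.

6

Writing φ as disjoint cycles, the cycle lengths are 3, 2, 2, 1.
Since disjoint cycles commute, ord(φ) = lcm(3, 2, 2) = 6.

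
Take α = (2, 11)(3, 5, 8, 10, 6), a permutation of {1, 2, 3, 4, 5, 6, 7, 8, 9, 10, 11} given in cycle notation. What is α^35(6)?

6 lies in the 5-cycle (3, 5, 8, 10, 6).
Powers repeat with period 5 on this cycle, and 35 mod 5 = 0, so α^35(6) = α^0(6).
So α^35(6) = 6.

6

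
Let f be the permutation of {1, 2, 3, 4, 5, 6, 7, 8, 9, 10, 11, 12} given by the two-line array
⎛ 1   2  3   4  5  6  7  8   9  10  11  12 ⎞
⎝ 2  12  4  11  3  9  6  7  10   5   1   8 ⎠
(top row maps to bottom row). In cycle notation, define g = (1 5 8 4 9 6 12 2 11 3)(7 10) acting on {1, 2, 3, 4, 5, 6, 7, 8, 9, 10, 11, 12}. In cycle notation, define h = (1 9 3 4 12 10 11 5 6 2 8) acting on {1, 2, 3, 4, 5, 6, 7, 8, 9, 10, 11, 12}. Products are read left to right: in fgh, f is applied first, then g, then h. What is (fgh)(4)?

4

Apply the permutations in order: f(4) = 11, then g(11) = 3, then h(3) = 4. So (fgh)(4) = 4.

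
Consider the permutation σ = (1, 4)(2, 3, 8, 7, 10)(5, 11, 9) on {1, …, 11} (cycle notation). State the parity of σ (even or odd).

odd

The cycle lengths are 5, 3, 2, 1.
A cycle is odd iff its length is even; σ has 1 even-length cycle, so sgn(σ) = (−1)^1 and σ is odd.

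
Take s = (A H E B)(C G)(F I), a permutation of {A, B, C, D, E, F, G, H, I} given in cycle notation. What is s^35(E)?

H

E lies in the 4-cycle (A H E B).
Powers repeat with period 4 on this cycle, and 35 mod 4 = 3, so s^35(E) = s^3(E).
Stepping 3 places around the cycle: E → B → A → H.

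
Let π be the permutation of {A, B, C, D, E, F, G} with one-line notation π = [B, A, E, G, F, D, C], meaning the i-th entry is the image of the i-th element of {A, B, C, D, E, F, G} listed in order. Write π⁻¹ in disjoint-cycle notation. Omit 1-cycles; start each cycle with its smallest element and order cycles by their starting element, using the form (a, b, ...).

(A, B)(C, G, D, F, E)

First write π in disjoint cycles: (A, B)(C, E, F, D, G).
Reversing each cycle (and rotating so the smallest element leads) gives π⁻¹ = (A, B)(C, G, D, F, E).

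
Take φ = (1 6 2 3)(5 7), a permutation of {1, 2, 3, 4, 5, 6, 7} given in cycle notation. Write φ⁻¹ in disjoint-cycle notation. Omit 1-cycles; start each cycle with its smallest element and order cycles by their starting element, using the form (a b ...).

Inverting a permutation written in cycle notation just reverses the order within every cycle.
Reversing each cycle of φ and rotating so the smallest element leads gives (1 3 2 6)(5 7).

(1 3 2 6)(5 7)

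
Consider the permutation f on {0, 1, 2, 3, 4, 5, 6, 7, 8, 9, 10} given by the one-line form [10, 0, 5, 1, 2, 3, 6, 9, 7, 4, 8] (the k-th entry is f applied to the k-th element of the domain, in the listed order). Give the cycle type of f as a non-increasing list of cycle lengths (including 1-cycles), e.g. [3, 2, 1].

[10, 1]

The disjoint cycles are (0 10 8 7 9 4 2 5 3 1)(6), with lengths 10, 1 in non-increasing order.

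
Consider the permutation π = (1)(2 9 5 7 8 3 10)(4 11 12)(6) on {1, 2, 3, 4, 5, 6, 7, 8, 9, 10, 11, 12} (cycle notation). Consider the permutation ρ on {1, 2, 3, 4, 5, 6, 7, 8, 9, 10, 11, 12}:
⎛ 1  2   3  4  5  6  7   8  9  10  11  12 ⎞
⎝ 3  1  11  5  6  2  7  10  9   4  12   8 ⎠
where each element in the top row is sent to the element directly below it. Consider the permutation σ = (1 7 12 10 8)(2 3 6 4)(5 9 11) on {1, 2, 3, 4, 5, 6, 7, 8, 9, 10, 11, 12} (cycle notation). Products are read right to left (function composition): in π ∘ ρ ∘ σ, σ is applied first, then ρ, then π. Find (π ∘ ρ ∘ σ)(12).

11

Apply the permutations in order: σ(12) = 10, then ρ(10) = 4, then π(4) = 11. So (π ∘ ρ ∘ σ)(12) = 11.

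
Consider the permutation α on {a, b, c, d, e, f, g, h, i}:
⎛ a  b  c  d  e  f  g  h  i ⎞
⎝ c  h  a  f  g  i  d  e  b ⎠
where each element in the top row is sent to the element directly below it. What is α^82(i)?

d

Tracing i → b → … returns to i after 7 steps, so i lies in a 7-cycle (b h e g d f i).
On a 7-cycle, α^7 is the identity, so α^82 = α^5 there (82 ≡ 5 mod 7).
Stepping 5 places around the cycle: i → b → h → e → g → d.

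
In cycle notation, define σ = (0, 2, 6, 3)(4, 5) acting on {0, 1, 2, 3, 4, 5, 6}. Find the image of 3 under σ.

0

Within (0, 2, 6, 3), 3 ↦ 0.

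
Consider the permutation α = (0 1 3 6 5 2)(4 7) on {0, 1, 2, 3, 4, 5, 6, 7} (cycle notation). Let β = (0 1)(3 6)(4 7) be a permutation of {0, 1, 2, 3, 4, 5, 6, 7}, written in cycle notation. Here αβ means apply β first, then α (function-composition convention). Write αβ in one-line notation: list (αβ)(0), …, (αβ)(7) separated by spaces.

(αβ)(x) = α(β(x)). Computing each image: α(β(0)) = α(1) = 3, α(β(1)) = α(0) = 1, α(β(2)) = α(2) = 0, α(β(3)) = α(6) = 5, α(β(4)) = α(7) = 4, α(β(5)) = α(5) = 2, α(β(6)) = α(3) = 6, α(β(7)) = α(4) = 7.
Hence αβ = [3 1 0 5 4 2 6 7].

3 1 0 5 4 2 6 7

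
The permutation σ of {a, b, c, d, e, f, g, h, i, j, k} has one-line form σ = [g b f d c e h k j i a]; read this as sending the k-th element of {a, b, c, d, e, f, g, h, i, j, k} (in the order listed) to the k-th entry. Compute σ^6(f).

Tracing f → e → … returns to f after 3 steps, so f lies in a 3-cycle (c f e).
On a 3-cycle, σ^3 is the identity, so σ^6 = σ^0 there (6 ≡ 0 mod 3).
So σ^6(f) = f.

f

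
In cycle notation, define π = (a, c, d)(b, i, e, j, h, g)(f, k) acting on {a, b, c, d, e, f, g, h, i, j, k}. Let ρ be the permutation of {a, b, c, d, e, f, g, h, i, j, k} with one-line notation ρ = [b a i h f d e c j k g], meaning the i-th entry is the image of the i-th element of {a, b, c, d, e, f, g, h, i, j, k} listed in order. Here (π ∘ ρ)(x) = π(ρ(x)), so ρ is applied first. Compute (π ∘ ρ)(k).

b

(π ∘ ρ)(k) = π(ρ(k)). ρ(k) = g, then π(g) = b. So (π ∘ ρ)(k) = b.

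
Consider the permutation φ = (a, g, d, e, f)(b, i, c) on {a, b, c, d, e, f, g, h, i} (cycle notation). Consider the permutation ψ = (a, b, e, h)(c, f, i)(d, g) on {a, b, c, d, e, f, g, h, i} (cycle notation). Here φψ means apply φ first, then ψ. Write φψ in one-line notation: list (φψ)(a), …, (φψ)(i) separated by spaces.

d c e h i b g a f

Chase each element through φ then ψ: a → g → d; b → i → c; c → b → e; d → e → h; e → f → i; f → a → b; g → d → g; h → h → a; i → c → f.
Collecting the images, φψ = [d c e h i b g a f].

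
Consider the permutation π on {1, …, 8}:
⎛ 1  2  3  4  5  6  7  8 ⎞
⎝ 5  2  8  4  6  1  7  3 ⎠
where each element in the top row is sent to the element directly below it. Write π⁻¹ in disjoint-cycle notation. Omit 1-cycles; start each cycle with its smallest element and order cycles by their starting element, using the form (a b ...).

(1 6 5)(3 8)

The cycle decomposition of π is (1 5 6)(3 8).
The inverse reverses every cycle; in canonical form, π⁻¹ = (1 6 5)(3 8).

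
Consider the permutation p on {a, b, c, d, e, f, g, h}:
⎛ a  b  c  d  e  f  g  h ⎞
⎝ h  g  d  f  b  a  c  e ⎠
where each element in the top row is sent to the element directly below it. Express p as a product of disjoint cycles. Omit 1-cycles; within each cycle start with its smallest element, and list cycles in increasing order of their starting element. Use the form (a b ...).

(a h e b g c d f)

Iterating p from a gives a → h → e → b → g → c → d → f → a; that is the 8-cycle (a h e b g c d f).
Continuing from each remaining unvisited element yields (a h e b g c d f).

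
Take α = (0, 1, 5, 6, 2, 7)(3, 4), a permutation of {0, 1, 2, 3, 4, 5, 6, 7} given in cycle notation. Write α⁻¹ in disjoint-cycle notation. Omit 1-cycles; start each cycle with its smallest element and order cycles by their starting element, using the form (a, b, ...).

(0, 7, 2, 6, 5, 1)(3, 4)

The inverse reverses each cycle.
After reversing and putting each cycle's least element first, α⁻¹ = (0, 7, 2, 6, 5, 1)(3, 4).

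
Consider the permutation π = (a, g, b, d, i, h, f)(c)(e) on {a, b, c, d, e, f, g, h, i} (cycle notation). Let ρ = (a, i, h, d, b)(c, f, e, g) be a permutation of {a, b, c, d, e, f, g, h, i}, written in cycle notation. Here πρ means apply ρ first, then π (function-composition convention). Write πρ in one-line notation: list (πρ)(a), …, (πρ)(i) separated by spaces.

Chase each element through ρ then π: a → i → h; b → a → g; c → f → a; d → b → d; e → g → b; f → e → e; g → c → c; h → d → i; i → h → f.
So πρ in one-line form is h g a d b e c i f.

h g a d b e c i f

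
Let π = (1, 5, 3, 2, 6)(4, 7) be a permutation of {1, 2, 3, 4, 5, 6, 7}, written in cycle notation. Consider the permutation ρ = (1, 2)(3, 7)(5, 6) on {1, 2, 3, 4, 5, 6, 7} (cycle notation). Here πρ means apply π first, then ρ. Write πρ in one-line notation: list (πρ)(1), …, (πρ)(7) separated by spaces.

For each element, apply π then ρ: 1 → 5 → 6; 2 → 6 → 5; 3 → 2 → 1; 4 → 7 → 3; 5 → 3 → 7; 6 → 1 → 2; 7 → 4 → 4.
So πρ in one-line form is 6 5 1 3 7 2 4.

6 5 1 3 7 2 4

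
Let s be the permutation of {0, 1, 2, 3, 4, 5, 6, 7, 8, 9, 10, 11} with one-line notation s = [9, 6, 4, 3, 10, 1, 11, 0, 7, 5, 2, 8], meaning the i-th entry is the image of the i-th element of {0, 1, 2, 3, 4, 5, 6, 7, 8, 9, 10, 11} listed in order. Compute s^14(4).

Tracing 4 → 10 → … returns to 4 after 3 steps, so 4 lies in a 3-cycle (2 4 10).
Since the cycle has length 3, s^14 acts on it the same as s^2 (14 mod 3 = 2).
Advancing 2 steps from 4: 4 → 10 → 2.

2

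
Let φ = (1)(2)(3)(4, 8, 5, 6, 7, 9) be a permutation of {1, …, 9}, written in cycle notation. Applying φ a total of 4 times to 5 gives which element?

4

5 lies in the 6-cycle (4, 8, 5, 6, 7, 9).
Stepping 4 places around the cycle: 5 → 6 → 7 → 9 → 4.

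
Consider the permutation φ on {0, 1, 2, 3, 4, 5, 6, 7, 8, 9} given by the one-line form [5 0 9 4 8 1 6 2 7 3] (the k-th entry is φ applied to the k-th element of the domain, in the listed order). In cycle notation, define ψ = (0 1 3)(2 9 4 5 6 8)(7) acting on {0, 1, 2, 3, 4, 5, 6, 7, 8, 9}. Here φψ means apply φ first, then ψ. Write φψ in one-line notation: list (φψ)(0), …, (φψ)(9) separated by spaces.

For each element, apply φ then ψ: 0 → 5 → 6; 1 → 0 → 1; 2 → 9 → 4; 3 → 4 → 5; 4 → 8 → 2; 5 → 1 → 3; 6 → 6 → 8; 7 → 2 → 9; 8 → 7 → 7; 9 → 3 → 0.
Collecting the images, φψ = [6 1 4 5 2 3 8 9 7 0].

6 1 4 5 2 3 8 9 7 0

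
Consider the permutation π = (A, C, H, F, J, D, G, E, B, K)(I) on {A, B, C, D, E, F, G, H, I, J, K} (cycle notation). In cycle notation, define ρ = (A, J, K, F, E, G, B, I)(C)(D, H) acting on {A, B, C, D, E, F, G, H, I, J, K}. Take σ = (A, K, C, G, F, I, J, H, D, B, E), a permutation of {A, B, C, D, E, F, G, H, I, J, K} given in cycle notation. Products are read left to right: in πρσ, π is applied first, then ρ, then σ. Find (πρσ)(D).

Apply the permutations in order: π(D) = G, then ρ(G) = B, then σ(B) = E. So (πρσ)(D) = E.

E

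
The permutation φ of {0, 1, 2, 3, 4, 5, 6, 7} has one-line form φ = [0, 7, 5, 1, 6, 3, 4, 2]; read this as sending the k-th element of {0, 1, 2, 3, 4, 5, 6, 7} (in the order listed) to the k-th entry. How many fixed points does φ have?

1

The fixed points (elements with φ(x) = x) are {0}, so there is 1.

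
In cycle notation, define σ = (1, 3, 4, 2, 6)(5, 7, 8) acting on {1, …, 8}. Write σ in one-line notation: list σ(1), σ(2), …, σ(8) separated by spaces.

Each element maps to the next entry in its cycle (wrapping to the front): 1↦3, 2↦6, 3↦4, 4↦2, 5↦7, 6↦1, 7↦8, 8↦5.
Listing these in domain order gives 3 6 4 2 7 1 8 5.

3 6 4 2 7 1 8 5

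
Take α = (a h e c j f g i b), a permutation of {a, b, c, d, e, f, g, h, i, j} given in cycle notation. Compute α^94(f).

f lies in the 9-cycle (a h e c j f g i b).
Since the cycle has length 9, α^94 acts on it the same as α^4 (94 mod 9 = 4).
Advancing 4 steps from f: f → g → i → b → a.

a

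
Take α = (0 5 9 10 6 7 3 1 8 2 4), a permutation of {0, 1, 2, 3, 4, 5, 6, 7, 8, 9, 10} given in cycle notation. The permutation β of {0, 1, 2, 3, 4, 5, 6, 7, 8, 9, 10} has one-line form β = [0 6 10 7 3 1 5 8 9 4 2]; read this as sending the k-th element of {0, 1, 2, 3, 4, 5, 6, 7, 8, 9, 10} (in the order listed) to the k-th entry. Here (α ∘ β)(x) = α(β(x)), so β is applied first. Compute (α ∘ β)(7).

2

First apply β: β(7) = 8, then α(8) = 2. Thus (α ∘ β)(7) = 2.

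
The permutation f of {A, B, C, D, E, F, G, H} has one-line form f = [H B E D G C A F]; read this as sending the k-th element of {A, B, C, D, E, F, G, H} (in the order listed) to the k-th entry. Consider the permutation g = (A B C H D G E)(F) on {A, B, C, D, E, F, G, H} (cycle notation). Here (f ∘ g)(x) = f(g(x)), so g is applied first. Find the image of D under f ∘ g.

A

(f ∘ g)(D) = f(g(D)). g(D) = G, then f(G) = A. So (f ∘ g)(D) = A.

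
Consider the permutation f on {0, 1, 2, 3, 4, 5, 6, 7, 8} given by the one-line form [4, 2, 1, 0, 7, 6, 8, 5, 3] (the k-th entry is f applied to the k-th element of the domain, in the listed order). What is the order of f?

Writing f as disjoint cycles, the cycle lengths are 7, 2.
The order is lcm(7, 2) = 14.

14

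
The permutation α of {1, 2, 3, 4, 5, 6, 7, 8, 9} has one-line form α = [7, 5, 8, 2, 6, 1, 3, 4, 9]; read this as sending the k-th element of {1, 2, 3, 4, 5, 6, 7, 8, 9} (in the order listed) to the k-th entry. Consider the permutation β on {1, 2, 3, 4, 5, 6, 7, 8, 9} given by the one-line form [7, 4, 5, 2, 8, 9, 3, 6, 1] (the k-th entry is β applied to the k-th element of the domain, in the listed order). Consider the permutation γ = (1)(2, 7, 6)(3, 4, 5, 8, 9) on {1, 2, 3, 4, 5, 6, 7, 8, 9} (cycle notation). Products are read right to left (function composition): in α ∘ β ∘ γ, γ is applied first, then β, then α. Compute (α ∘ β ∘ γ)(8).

7

Chase 8: γ(8) = 9; β(9) = 1; α(1) = 7. Hence (α ∘ β ∘ γ)(8) = 7.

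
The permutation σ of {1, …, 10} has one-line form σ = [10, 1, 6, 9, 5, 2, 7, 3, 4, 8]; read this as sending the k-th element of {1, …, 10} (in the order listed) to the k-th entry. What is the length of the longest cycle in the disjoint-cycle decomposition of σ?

Decomposing into disjoint cycles gives (1, 10, 8, 3, 6, 2)(4, 9); the longest has length 6.

6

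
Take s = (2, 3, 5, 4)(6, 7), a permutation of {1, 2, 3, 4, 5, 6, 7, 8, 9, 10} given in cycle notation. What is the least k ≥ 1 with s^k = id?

The cycle type of s is (4, 2, 1, 1, 1, 1).
The order is lcm(4, 2) = 4.

4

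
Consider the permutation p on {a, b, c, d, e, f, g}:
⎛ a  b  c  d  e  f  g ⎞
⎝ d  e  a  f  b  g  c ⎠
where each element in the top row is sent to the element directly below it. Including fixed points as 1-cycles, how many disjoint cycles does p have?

2

The cycle decomposition is (a d f g c)(b e), which has 2 cycles (counting 1-cycles).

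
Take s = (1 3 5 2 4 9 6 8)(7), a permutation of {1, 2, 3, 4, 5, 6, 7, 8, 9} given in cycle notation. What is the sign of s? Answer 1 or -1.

-1

The cycle lengths are 8, 1.
A cycle of length ℓ contributes ℓ−1 transpositions, so s is a product of 7 transpositions — odd.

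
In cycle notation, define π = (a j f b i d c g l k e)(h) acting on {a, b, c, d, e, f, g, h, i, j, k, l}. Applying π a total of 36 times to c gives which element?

c lies in the 11-cycle (a j f b i d c g l k e).
Powers repeat with period 11 on this cycle, and 36 mod 11 = 3, so π^36(c) = π^3(c).
Advancing 3 steps from c: c → g → l → k.

k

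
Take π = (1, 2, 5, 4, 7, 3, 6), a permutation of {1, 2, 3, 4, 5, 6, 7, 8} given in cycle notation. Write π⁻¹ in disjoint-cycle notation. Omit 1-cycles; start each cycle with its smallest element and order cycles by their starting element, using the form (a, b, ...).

If π sends a → b within a cycle, π⁻¹ sends b → a; equivalently, reverse each cycle.
Reversing each cycle of π and rotating so the smallest element leads gives (1, 6, 3, 7, 4, 5, 2).

(1, 6, 3, 7, 4, 5, 2)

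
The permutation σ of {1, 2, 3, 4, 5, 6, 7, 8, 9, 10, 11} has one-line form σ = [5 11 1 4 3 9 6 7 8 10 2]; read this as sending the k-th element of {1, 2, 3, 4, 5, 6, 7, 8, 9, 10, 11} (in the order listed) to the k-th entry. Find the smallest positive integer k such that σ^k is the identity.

12

The disjoint-cycle form of σ has cycle lengths 4, 3, 2, 1, 1.
Since disjoint cycles commute, ord(σ) = lcm(4, 3, 2) = 12.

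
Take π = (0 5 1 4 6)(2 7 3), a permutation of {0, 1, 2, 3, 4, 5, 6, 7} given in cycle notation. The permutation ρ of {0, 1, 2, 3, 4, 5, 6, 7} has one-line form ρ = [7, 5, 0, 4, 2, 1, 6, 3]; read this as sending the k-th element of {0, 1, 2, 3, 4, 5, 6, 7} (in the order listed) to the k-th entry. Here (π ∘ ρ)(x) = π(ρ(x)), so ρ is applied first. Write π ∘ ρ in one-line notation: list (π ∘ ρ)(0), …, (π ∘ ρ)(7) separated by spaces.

3 1 5 6 7 4 0 2

(π ∘ ρ)(x) = π(ρ(x)). Computing each image: π(ρ(0)) = π(7) = 3, π(ρ(1)) = π(5) = 1, π(ρ(2)) = π(0) = 5, π(ρ(3)) = π(4) = 6, π(ρ(4)) = π(2) = 7, π(ρ(5)) = π(1) = 4, π(ρ(6)) = π(6) = 0, π(ρ(7)) = π(3) = 2.
Hence π ∘ ρ = [3 1 5 6 7 4 0 2].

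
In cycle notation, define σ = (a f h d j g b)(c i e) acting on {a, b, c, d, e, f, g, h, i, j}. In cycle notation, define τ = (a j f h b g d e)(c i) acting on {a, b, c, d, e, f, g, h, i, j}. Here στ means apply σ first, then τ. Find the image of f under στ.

σ(f) = h, then τ(h) = b; composing gives (στ)(f) = b.

b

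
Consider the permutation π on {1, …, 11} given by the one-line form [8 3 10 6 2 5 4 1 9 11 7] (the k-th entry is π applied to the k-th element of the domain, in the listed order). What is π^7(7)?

Tracing 7 → 4 → … returns to 7 after 8 steps, so 7 lies in an 8-cycle (2, 3, 10, 11, 7, 4, 6, 5).
Advancing 7 steps from 7: 7 → 4 → 6 → 5 → 2 → 3 → 10 → 11.

11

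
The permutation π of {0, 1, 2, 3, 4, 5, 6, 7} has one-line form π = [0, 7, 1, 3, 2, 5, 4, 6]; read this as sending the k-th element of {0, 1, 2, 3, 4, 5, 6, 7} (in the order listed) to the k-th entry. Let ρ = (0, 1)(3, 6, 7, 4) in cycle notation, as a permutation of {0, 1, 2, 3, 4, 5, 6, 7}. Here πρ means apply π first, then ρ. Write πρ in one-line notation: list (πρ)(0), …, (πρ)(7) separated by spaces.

1 4 0 6 2 5 3 7

(πρ)(x) = ρ(π(x)). Computing each image: ρ(π(0)) = ρ(0) = 1, ρ(π(1)) = ρ(7) = 4, ρ(π(2)) = ρ(1) = 0, ρ(π(3)) = ρ(3) = 6, ρ(π(4)) = ρ(2) = 2, ρ(π(5)) = ρ(5) = 5, ρ(π(6)) = ρ(4) = 3, ρ(π(7)) = ρ(6) = 7.
Hence πρ = [1 4 0 6 2 5 3 7].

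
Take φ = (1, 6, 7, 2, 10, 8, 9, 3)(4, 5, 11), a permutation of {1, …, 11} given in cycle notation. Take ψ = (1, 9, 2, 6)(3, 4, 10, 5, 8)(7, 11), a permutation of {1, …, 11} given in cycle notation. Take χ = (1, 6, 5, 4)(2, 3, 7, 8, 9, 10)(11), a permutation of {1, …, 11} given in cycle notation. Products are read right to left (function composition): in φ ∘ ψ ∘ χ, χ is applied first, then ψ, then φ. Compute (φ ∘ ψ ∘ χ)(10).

7

Apply the permutations in order: χ(10) = 2, then ψ(2) = 6, then φ(6) = 7. So (φ ∘ ψ ∘ χ)(10) = 7.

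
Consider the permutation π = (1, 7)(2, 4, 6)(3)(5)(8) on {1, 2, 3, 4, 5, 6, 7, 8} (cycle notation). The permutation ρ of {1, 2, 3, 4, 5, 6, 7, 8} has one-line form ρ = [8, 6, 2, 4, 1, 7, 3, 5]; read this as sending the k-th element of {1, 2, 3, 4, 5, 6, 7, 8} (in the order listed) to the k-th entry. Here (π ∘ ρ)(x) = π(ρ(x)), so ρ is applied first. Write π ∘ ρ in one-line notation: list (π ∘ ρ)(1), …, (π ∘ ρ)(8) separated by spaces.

(π ∘ ρ)(x) = π(ρ(x)). Computing each image: π(ρ(1)) = π(8) = 8, π(ρ(2)) = π(6) = 2, π(ρ(3)) = π(2) = 4, π(ρ(4)) = π(4) = 6, π(ρ(5)) = π(1) = 7, π(ρ(6)) = π(7) = 1, π(ρ(7)) = π(3) = 3, π(ρ(8)) = π(5) = 5.
Hence π ∘ ρ = [8 2 4 6 7 1 3 5].

8 2 4 6 7 1 3 5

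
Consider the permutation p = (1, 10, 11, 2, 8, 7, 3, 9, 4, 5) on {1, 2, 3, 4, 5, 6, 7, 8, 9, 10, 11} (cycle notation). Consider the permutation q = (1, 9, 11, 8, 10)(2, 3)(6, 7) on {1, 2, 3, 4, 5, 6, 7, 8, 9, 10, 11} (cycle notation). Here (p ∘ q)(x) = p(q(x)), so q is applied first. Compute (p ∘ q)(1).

4

q(1) = 9, then p(9) = 4; composing gives (p ∘ q)(1) = 4.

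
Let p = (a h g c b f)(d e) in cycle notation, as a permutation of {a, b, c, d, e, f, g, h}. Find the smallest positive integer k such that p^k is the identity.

6

The disjoint cycles have lengths 6, 2.
The order is lcm(6, 2) = 6.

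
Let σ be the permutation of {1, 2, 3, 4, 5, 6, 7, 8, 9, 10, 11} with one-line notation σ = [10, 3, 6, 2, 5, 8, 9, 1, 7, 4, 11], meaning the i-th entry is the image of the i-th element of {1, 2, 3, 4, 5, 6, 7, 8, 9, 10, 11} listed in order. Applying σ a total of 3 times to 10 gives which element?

Tracing 10 → 4 → … returns to 10 after 7 steps, so 10 lies in a 7-cycle (1, 10, 4, 2, 3, 6, 8).
Advancing 3 steps from 10: 10 → 4 → 2 → 3.

3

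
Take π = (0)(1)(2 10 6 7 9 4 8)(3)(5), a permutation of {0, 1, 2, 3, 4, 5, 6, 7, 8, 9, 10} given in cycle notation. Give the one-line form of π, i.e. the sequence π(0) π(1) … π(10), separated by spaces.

Image by image: 0↦0, 1↦1, 2↦10, 3↦3, 4↦8, 5↦5, 6↦7, 7↦9, 8↦2, 9↦4, 10↦6.
Listing these in domain order gives 0 1 10 3 8 5 7 9 2 4 6.

0 1 10 3 8 5 7 9 2 4 6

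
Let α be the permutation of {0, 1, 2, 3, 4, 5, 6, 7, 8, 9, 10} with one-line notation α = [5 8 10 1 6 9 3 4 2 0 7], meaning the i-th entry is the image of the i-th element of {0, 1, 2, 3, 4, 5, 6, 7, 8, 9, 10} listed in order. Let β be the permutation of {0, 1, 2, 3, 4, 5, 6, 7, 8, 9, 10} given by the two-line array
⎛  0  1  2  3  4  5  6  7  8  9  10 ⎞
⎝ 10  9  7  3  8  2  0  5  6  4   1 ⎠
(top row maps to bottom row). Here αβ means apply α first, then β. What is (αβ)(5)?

4

(αβ)(5) = β(α(5)). α(5) = 9, then β(9) = 4. So (αβ)(5) = 4.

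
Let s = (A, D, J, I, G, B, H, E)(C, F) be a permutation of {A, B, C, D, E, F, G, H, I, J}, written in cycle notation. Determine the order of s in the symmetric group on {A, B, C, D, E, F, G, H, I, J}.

The cycle type of s is (8, 2).
The order is lcm(8, 2) = 8.

8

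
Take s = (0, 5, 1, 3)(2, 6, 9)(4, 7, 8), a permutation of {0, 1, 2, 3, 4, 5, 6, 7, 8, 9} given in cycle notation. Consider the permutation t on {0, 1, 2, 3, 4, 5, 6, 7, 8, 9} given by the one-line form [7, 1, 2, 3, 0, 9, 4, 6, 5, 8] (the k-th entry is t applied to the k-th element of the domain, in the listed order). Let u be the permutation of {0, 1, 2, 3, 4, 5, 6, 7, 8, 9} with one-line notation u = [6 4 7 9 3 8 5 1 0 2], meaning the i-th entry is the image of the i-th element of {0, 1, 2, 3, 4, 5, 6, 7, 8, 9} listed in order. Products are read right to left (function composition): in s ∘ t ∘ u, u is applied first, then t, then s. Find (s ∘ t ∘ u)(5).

1

Chase 5: u(5) = 8; t(8) = 5; s(5) = 1. Hence (s ∘ t ∘ u)(5) = 1.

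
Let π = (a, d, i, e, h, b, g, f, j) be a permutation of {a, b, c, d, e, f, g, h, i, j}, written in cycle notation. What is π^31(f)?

f lies in the 9-cycle (a, d, i, e, h, b, g, f, j).
Powers repeat with period 9 on this cycle, and 31 mod 9 = 4, so π^31(f) = π^4(f).
Stepping 4 places around the cycle: f → j → a → d → i.

i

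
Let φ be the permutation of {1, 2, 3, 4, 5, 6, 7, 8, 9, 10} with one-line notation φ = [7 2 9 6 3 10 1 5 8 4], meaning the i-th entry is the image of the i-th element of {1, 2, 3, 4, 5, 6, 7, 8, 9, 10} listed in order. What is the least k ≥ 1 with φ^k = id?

12

Writing φ as disjoint cycles, the cycle lengths are 4, 3, 2, 1.
The order is lcm(4, 3, 2) = 12.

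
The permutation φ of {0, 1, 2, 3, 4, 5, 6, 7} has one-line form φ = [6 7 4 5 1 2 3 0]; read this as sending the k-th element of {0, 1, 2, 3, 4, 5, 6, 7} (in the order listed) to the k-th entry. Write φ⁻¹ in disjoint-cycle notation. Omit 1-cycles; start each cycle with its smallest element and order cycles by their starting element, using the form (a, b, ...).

(0, 7, 1, 4, 2, 5, 3, 6)

First write φ in disjoint cycles: (0, 6, 3, 5, 2, 4, 1, 7).
The inverse reverses every cycle; in canonical form, φ⁻¹ = (0, 7, 1, 4, 2, 5, 3, 6).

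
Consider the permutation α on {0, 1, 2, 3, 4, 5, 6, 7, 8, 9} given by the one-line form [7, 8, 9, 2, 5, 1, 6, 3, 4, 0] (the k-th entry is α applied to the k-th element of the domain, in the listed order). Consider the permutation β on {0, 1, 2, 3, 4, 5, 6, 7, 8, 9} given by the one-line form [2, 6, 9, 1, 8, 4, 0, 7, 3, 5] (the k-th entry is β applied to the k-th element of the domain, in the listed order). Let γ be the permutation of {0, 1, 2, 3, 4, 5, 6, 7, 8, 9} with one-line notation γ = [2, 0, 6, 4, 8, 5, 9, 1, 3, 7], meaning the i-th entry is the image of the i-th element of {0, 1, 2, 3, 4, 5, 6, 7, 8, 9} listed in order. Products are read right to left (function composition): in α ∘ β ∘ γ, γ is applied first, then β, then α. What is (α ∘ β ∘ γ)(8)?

8

(α ∘ β ∘ γ)(8) = α(β(γ(8))). γ(8) = 3, then β(3) = 1, then α(1) = 8, so the result is 8.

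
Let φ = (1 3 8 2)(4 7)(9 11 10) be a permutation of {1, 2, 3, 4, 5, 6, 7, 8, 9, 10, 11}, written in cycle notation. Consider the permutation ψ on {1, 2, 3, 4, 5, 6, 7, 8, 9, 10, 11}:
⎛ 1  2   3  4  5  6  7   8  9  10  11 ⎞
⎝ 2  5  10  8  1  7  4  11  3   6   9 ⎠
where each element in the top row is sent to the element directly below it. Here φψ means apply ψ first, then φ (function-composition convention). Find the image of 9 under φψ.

(φψ)(9) = φ(ψ(9)). ψ(9) = 3, then φ(3) = 8. So (φψ)(9) = 8.

8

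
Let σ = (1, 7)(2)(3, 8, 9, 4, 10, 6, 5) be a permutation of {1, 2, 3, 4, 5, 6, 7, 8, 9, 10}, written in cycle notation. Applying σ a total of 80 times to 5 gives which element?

9

5 lies in the 7-cycle (3, 8, 9, 4, 10, 6, 5).
Powers repeat with period 7 on this cycle, and 80 mod 7 = 3, so σ^80(5) = σ^3(5).
Stepping 3 places around the cycle: 5 → 3 → 8 → 9.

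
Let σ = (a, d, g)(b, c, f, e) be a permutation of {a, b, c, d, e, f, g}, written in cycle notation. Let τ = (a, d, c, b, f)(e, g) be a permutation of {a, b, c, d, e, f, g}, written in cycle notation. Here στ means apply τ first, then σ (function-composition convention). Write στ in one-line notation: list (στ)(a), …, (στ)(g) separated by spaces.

For each element, apply τ then σ: a → d → g; b → f → e; c → b → c; d → c → f; e → g → a; f → a → d; g → e → b.
Collecting the images, στ = [g e c f a d b].

g e c f a d b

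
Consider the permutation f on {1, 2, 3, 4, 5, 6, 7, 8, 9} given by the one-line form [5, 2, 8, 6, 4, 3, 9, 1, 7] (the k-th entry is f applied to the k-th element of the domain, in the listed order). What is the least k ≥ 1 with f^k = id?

Writing f as disjoint cycles, the cycle lengths are 6, 2, 1.
Since disjoint cycles commute, ord(f) = lcm(6, 2) = 6.

6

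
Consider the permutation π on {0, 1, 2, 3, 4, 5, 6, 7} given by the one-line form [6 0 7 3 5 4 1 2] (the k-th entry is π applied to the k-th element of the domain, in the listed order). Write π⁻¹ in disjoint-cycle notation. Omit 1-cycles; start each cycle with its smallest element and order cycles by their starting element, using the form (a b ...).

The cycle decomposition of π is (0 6 1)(2 7)(4 5).
Reversing each cycle (and rotating so the smallest element leads) gives π⁻¹ = (0 1 6)(2 7)(4 5).

(0 1 6)(2 7)(4 5)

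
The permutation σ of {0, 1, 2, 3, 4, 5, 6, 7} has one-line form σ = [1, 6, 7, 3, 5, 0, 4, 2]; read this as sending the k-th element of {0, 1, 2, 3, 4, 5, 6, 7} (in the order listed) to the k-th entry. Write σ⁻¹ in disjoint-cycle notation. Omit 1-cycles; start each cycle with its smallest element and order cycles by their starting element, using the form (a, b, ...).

First write σ in disjoint cycles: (0, 1, 6, 4, 5)(2, 7).
Reversing each cycle (and rotating so the smallest element leads) gives σ⁻¹ = (0, 5, 4, 6, 1)(2, 7).

(0, 5, 4, 6, 1)(2, 7)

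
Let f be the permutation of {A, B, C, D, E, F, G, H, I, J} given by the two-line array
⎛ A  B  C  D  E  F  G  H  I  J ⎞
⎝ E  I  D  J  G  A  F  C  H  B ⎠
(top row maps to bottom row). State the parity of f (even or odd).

even

In disjoint-cycle form the cycle lengths are 6, 4.
A cycle of length ℓ contributes ℓ−1 transpositions, so f is a product of 5 + 3 = 8 transpositions — even.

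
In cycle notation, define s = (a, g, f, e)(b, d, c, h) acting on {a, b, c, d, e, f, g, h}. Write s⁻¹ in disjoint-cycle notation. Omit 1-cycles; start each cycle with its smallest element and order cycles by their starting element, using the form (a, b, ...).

(a, e, f, g)(b, h, c, d)

The inverse reverses each cycle.
After reversing and putting each cycle's least element first, s⁻¹ = (a, e, f, g)(b, h, c, d).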